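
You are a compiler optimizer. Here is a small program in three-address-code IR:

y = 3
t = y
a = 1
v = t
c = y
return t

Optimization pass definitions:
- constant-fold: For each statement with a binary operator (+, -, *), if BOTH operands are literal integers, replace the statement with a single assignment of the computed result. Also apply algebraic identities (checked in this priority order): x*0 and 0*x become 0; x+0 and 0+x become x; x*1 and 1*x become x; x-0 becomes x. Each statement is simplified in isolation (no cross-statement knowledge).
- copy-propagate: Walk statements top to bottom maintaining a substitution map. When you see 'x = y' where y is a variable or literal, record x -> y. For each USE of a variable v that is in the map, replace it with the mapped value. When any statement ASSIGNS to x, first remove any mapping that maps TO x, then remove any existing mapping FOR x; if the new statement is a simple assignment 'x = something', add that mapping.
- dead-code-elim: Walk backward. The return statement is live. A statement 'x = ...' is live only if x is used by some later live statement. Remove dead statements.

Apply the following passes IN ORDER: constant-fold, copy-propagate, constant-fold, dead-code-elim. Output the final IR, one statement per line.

Answer: return 3

Derivation:
Initial IR:
  y = 3
  t = y
  a = 1
  v = t
  c = y
  return t
After constant-fold (6 stmts):
  y = 3
  t = y
  a = 1
  v = t
  c = y
  return t
After copy-propagate (6 stmts):
  y = 3
  t = 3
  a = 1
  v = 3
  c = 3
  return 3
After constant-fold (6 stmts):
  y = 3
  t = 3
  a = 1
  v = 3
  c = 3
  return 3
After dead-code-elim (1 stmts):
  return 3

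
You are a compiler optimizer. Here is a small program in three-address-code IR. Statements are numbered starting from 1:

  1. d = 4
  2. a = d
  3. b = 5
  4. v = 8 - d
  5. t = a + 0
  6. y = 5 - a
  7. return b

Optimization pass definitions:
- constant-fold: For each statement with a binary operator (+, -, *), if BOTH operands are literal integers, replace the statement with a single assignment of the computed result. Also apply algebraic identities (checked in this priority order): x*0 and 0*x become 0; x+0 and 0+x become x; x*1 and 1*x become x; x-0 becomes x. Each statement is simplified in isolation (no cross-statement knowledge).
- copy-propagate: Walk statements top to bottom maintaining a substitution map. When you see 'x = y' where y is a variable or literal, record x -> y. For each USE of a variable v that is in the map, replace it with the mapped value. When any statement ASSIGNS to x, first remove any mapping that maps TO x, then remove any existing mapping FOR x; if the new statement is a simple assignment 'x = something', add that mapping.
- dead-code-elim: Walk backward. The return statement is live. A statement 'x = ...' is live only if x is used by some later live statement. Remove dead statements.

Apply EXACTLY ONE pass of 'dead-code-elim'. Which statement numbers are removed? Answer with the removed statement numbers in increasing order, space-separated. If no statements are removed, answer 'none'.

Backward liveness scan:
Stmt 1 'd = 4': DEAD (d not in live set [])
Stmt 2 'a = d': DEAD (a not in live set [])
Stmt 3 'b = 5': KEEP (b is live); live-in = []
Stmt 4 'v = 8 - d': DEAD (v not in live set ['b'])
Stmt 5 't = a + 0': DEAD (t not in live set ['b'])
Stmt 6 'y = 5 - a': DEAD (y not in live set ['b'])
Stmt 7 'return b': KEEP (return); live-in = ['b']
Removed statement numbers: [1, 2, 4, 5, 6]
Surviving IR:
  b = 5
  return b

Answer: 1 2 4 5 6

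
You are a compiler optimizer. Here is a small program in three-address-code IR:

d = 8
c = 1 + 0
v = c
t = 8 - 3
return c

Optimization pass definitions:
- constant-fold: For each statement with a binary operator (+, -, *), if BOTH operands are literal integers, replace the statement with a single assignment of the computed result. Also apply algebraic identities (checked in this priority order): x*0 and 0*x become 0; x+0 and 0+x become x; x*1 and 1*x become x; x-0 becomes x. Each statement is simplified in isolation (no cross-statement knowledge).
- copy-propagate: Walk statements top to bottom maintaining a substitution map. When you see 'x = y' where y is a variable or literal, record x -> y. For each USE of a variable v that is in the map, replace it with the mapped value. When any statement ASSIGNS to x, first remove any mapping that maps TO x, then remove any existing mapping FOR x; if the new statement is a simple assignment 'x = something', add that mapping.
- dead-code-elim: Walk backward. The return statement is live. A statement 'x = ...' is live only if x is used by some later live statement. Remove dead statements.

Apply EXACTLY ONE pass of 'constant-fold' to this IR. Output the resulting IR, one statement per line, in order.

Applying constant-fold statement-by-statement:
  [1] d = 8  (unchanged)
  [2] c = 1 + 0  -> c = 1
  [3] v = c  (unchanged)
  [4] t = 8 - 3  -> t = 5
  [5] return c  (unchanged)
Result (5 stmts):
  d = 8
  c = 1
  v = c
  t = 5
  return c

Answer: d = 8
c = 1
v = c
t = 5
return c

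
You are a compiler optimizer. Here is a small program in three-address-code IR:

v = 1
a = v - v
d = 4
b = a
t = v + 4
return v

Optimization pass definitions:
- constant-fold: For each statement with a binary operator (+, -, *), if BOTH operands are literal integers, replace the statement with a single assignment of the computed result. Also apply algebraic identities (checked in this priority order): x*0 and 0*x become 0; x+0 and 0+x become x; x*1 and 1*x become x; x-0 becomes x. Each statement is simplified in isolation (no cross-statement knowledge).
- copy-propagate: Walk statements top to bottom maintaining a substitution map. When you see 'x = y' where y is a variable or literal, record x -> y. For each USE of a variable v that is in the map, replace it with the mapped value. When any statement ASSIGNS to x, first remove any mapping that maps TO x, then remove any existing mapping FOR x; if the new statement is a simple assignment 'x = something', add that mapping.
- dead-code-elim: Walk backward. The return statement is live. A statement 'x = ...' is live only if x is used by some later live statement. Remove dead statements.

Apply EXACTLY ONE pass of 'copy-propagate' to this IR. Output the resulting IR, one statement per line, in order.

Answer: v = 1
a = 1 - 1
d = 4
b = a
t = 1 + 4
return 1

Derivation:
Applying copy-propagate statement-by-statement:
  [1] v = 1  (unchanged)
  [2] a = v - v  -> a = 1 - 1
  [3] d = 4  (unchanged)
  [4] b = a  (unchanged)
  [5] t = v + 4  -> t = 1 + 4
  [6] return v  -> return 1
Result (6 stmts):
  v = 1
  a = 1 - 1
  d = 4
  b = a
  t = 1 + 4
  return 1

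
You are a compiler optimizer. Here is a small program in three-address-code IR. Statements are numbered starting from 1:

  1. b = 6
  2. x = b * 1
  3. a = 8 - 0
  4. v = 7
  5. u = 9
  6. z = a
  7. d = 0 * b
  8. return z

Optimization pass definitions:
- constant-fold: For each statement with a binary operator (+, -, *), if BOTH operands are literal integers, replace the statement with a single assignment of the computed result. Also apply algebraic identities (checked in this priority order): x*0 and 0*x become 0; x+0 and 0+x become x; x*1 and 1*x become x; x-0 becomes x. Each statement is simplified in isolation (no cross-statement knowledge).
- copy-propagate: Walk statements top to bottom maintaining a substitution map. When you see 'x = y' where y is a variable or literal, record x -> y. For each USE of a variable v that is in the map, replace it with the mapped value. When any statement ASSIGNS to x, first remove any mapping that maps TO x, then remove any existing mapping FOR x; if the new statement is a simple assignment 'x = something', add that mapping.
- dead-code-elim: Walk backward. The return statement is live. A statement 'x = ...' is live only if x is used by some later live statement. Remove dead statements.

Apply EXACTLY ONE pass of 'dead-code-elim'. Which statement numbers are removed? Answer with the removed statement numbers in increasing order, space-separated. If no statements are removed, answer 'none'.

Answer: 1 2 4 5 7

Derivation:
Backward liveness scan:
Stmt 1 'b = 6': DEAD (b not in live set [])
Stmt 2 'x = b * 1': DEAD (x not in live set [])
Stmt 3 'a = 8 - 0': KEEP (a is live); live-in = []
Stmt 4 'v = 7': DEAD (v not in live set ['a'])
Stmt 5 'u = 9': DEAD (u not in live set ['a'])
Stmt 6 'z = a': KEEP (z is live); live-in = ['a']
Stmt 7 'd = 0 * b': DEAD (d not in live set ['z'])
Stmt 8 'return z': KEEP (return); live-in = ['z']
Removed statement numbers: [1, 2, 4, 5, 7]
Surviving IR:
  a = 8 - 0
  z = a
  return z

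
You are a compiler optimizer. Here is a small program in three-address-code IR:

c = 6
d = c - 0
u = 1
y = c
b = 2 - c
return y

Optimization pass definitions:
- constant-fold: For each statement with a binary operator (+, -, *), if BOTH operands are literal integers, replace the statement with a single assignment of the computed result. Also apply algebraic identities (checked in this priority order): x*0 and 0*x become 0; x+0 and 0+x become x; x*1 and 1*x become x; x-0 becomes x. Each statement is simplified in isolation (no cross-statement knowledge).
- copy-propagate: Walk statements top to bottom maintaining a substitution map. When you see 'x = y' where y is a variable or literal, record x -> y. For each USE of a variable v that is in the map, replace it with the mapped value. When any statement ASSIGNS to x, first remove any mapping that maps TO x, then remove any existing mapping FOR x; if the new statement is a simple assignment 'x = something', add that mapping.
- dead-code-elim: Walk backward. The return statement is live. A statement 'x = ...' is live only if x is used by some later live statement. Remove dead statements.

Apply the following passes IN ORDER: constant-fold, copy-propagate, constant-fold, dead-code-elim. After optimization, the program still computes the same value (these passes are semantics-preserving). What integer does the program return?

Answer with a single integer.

Answer: 6

Derivation:
Initial IR:
  c = 6
  d = c - 0
  u = 1
  y = c
  b = 2 - c
  return y
After constant-fold (6 stmts):
  c = 6
  d = c
  u = 1
  y = c
  b = 2 - c
  return y
After copy-propagate (6 stmts):
  c = 6
  d = 6
  u = 1
  y = 6
  b = 2 - 6
  return 6
After constant-fold (6 stmts):
  c = 6
  d = 6
  u = 1
  y = 6
  b = -4
  return 6
After dead-code-elim (1 stmts):
  return 6
Evaluate:
  c = 6  =>  c = 6
  d = c - 0  =>  d = 6
  u = 1  =>  u = 1
  y = c  =>  y = 6
  b = 2 - c  =>  b = -4
  return y = 6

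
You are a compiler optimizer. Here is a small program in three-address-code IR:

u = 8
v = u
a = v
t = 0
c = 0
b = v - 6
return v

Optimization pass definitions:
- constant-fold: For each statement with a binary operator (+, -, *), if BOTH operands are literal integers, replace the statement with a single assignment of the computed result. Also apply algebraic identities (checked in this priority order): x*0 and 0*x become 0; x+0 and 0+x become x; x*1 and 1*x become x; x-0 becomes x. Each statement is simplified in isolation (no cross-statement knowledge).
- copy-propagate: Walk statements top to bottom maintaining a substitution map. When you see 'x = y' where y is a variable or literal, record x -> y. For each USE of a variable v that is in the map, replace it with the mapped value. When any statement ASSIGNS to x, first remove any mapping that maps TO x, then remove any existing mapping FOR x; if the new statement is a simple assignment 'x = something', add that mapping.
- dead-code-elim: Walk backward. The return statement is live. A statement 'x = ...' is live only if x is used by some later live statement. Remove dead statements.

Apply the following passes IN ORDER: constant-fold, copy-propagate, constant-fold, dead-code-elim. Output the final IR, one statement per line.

Answer: return 8

Derivation:
Initial IR:
  u = 8
  v = u
  a = v
  t = 0
  c = 0
  b = v - 6
  return v
After constant-fold (7 stmts):
  u = 8
  v = u
  a = v
  t = 0
  c = 0
  b = v - 6
  return v
After copy-propagate (7 stmts):
  u = 8
  v = 8
  a = 8
  t = 0
  c = 0
  b = 8 - 6
  return 8
After constant-fold (7 stmts):
  u = 8
  v = 8
  a = 8
  t = 0
  c = 0
  b = 2
  return 8
After dead-code-elim (1 stmts):
  return 8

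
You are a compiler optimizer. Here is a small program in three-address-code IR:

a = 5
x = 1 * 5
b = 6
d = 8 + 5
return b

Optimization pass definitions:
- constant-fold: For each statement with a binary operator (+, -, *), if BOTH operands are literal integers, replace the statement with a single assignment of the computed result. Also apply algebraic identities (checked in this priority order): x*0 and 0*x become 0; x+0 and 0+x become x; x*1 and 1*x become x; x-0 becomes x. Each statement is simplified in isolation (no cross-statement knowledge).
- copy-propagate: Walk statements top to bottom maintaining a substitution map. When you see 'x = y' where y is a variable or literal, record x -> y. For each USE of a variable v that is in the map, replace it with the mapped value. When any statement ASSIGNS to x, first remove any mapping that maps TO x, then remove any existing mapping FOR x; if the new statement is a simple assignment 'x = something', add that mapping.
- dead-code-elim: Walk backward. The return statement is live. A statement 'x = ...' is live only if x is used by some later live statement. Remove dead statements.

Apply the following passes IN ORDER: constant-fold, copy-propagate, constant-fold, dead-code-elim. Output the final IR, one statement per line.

Answer: return 6

Derivation:
Initial IR:
  a = 5
  x = 1 * 5
  b = 6
  d = 8 + 5
  return b
After constant-fold (5 stmts):
  a = 5
  x = 5
  b = 6
  d = 13
  return b
After copy-propagate (5 stmts):
  a = 5
  x = 5
  b = 6
  d = 13
  return 6
After constant-fold (5 stmts):
  a = 5
  x = 5
  b = 6
  d = 13
  return 6
After dead-code-elim (1 stmts):
  return 6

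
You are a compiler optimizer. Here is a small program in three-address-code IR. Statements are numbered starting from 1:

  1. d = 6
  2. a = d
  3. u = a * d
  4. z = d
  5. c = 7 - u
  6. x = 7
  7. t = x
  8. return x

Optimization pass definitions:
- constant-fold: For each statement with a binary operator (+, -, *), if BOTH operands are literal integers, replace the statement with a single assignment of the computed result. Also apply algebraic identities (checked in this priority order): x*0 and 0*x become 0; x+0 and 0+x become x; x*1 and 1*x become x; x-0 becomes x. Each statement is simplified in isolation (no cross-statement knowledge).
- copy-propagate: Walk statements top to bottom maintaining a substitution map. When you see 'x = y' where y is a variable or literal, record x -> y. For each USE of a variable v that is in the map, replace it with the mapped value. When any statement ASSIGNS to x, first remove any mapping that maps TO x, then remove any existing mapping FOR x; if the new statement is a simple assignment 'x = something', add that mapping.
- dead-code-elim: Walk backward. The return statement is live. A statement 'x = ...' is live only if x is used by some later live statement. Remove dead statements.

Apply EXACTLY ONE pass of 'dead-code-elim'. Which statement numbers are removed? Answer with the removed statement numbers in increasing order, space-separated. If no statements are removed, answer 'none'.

Backward liveness scan:
Stmt 1 'd = 6': DEAD (d not in live set [])
Stmt 2 'a = d': DEAD (a not in live set [])
Stmt 3 'u = a * d': DEAD (u not in live set [])
Stmt 4 'z = d': DEAD (z not in live set [])
Stmt 5 'c = 7 - u': DEAD (c not in live set [])
Stmt 6 'x = 7': KEEP (x is live); live-in = []
Stmt 7 't = x': DEAD (t not in live set ['x'])
Stmt 8 'return x': KEEP (return); live-in = ['x']
Removed statement numbers: [1, 2, 3, 4, 5, 7]
Surviving IR:
  x = 7
  return x

Answer: 1 2 3 4 5 7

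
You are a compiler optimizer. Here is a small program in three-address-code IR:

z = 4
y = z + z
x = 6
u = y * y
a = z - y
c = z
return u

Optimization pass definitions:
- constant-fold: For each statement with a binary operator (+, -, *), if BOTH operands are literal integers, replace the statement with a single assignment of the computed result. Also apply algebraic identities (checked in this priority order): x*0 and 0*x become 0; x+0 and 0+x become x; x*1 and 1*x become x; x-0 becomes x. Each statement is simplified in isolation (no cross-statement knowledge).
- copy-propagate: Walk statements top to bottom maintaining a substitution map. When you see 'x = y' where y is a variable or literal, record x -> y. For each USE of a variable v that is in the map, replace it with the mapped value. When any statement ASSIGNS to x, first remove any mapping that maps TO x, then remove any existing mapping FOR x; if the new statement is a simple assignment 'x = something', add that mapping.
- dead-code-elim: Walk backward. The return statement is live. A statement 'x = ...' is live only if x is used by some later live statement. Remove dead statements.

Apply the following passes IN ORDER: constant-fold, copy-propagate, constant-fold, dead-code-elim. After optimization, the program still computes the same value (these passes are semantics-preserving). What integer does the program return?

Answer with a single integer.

Answer: 64

Derivation:
Initial IR:
  z = 4
  y = z + z
  x = 6
  u = y * y
  a = z - y
  c = z
  return u
After constant-fold (7 stmts):
  z = 4
  y = z + z
  x = 6
  u = y * y
  a = z - y
  c = z
  return u
After copy-propagate (7 stmts):
  z = 4
  y = 4 + 4
  x = 6
  u = y * y
  a = 4 - y
  c = 4
  return u
After constant-fold (7 stmts):
  z = 4
  y = 8
  x = 6
  u = y * y
  a = 4 - y
  c = 4
  return u
After dead-code-elim (3 stmts):
  y = 8
  u = y * y
  return u
Evaluate:
  z = 4  =>  z = 4
  y = z + z  =>  y = 8
  x = 6  =>  x = 6
  u = y * y  =>  u = 64
  a = z - y  =>  a = -4
  c = z  =>  c = 4
  return u = 64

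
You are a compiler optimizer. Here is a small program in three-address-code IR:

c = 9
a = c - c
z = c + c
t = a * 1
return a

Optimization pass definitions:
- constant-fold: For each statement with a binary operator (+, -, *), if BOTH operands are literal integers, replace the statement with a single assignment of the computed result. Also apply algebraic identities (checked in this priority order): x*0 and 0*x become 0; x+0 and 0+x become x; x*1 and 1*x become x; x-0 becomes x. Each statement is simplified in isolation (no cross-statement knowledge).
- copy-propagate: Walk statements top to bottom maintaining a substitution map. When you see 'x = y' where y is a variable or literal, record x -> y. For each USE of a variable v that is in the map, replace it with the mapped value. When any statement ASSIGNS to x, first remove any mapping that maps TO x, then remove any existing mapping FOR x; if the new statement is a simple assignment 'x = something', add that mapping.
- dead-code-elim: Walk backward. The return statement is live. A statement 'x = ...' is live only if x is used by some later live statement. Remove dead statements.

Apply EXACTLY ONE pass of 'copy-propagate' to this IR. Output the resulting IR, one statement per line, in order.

Answer: c = 9
a = 9 - 9
z = 9 + 9
t = a * 1
return a

Derivation:
Applying copy-propagate statement-by-statement:
  [1] c = 9  (unchanged)
  [2] a = c - c  -> a = 9 - 9
  [3] z = c + c  -> z = 9 + 9
  [4] t = a * 1  (unchanged)
  [5] return a  (unchanged)
Result (5 stmts):
  c = 9
  a = 9 - 9
  z = 9 + 9
  t = a * 1
  return a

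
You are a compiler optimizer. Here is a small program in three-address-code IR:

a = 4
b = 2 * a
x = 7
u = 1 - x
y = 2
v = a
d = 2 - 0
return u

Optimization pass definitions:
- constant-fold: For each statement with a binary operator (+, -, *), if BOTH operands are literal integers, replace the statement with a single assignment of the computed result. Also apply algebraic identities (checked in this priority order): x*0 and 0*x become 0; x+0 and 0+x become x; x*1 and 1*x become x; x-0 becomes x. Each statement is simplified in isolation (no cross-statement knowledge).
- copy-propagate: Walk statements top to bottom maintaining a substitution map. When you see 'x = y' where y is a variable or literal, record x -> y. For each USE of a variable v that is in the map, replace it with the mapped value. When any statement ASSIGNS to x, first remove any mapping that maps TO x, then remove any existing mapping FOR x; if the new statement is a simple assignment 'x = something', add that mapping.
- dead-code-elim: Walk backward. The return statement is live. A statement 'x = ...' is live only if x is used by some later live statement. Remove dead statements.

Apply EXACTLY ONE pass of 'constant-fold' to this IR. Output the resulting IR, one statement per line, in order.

Applying constant-fold statement-by-statement:
  [1] a = 4  (unchanged)
  [2] b = 2 * a  (unchanged)
  [3] x = 7  (unchanged)
  [4] u = 1 - x  (unchanged)
  [5] y = 2  (unchanged)
  [6] v = a  (unchanged)
  [7] d = 2 - 0  -> d = 2
  [8] return u  (unchanged)
Result (8 stmts):
  a = 4
  b = 2 * a
  x = 7
  u = 1 - x
  y = 2
  v = a
  d = 2
  return u

Answer: a = 4
b = 2 * a
x = 7
u = 1 - x
y = 2
v = a
d = 2
return u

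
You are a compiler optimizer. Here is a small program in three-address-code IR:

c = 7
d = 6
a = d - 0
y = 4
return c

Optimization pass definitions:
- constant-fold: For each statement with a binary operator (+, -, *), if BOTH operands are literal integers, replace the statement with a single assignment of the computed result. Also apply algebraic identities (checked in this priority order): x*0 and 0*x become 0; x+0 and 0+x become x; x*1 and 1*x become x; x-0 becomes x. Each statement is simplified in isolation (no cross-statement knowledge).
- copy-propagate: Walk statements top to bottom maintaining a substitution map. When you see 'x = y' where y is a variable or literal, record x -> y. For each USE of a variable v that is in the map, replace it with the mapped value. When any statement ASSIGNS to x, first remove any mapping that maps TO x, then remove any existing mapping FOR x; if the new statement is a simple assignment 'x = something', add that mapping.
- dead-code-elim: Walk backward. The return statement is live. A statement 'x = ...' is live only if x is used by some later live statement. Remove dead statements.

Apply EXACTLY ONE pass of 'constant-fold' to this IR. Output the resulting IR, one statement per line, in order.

Applying constant-fold statement-by-statement:
  [1] c = 7  (unchanged)
  [2] d = 6  (unchanged)
  [3] a = d - 0  -> a = d
  [4] y = 4  (unchanged)
  [5] return c  (unchanged)
Result (5 stmts):
  c = 7
  d = 6
  a = d
  y = 4
  return c

Answer: c = 7
d = 6
a = d
y = 4
return c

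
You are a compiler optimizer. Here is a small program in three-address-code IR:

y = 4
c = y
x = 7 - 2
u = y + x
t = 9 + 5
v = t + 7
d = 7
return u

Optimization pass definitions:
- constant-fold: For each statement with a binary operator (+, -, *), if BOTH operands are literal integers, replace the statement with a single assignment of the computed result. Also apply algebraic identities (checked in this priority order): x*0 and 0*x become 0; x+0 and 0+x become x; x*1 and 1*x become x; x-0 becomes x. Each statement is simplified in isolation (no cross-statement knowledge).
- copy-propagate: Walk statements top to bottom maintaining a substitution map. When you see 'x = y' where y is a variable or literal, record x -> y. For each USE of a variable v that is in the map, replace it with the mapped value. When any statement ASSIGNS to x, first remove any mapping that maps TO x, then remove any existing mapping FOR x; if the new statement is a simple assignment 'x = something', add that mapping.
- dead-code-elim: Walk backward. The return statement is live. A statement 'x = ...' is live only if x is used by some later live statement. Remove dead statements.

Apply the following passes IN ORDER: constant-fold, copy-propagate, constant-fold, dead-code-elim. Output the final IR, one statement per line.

Answer: u = 9
return u

Derivation:
Initial IR:
  y = 4
  c = y
  x = 7 - 2
  u = y + x
  t = 9 + 5
  v = t + 7
  d = 7
  return u
After constant-fold (8 stmts):
  y = 4
  c = y
  x = 5
  u = y + x
  t = 14
  v = t + 7
  d = 7
  return u
After copy-propagate (8 stmts):
  y = 4
  c = 4
  x = 5
  u = 4 + 5
  t = 14
  v = 14 + 7
  d = 7
  return u
After constant-fold (8 stmts):
  y = 4
  c = 4
  x = 5
  u = 9
  t = 14
  v = 21
  d = 7
  return u
After dead-code-elim (2 stmts):
  u = 9
  return u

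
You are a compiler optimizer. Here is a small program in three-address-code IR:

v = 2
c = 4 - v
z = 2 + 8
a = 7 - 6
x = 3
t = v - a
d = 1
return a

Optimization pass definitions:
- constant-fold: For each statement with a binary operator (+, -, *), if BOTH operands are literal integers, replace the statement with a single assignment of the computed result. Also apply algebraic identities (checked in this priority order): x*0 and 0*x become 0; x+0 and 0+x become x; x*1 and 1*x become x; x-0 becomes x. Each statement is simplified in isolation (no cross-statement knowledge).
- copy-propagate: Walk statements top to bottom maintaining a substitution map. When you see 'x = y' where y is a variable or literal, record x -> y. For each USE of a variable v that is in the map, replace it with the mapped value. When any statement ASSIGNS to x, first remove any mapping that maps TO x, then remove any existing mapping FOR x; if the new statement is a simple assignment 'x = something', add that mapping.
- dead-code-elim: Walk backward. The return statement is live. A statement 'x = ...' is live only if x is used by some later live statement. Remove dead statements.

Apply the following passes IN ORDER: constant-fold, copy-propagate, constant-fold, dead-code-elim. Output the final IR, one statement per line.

Initial IR:
  v = 2
  c = 4 - v
  z = 2 + 8
  a = 7 - 6
  x = 3
  t = v - a
  d = 1
  return a
After constant-fold (8 stmts):
  v = 2
  c = 4 - v
  z = 10
  a = 1
  x = 3
  t = v - a
  d = 1
  return a
After copy-propagate (8 stmts):
  v = 2
  c = 4 - 2
  z = 10
  a = 1
  x = 3
  t = 2 - 1
  d = 1
  return 1
After constant-fold (8 stmts):
  v = 2
  c = 2
  z = 10
  a = 1
  x = 3
  t = 1
  d = 1
  return 1
After dead-code-elim (1 stmts):
  return 1

Answer: return 1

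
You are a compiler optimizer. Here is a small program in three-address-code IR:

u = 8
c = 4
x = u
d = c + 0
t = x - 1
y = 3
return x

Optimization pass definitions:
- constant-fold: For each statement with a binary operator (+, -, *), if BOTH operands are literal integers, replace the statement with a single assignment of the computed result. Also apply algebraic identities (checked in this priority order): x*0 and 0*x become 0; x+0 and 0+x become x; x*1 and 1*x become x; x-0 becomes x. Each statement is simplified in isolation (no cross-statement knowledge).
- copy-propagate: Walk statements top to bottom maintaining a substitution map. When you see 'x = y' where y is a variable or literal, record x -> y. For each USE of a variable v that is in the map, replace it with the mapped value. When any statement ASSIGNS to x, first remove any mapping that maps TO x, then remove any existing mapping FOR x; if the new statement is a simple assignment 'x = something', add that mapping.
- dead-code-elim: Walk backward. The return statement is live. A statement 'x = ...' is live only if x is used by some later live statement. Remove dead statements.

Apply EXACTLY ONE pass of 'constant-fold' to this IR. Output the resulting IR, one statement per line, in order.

Applying constant-fold statement-by-statement:
  [1] u = 8  (unchanged)
  [2] c = 4  (unchanged)
  [3] x = u  (unchanged)
  [4] d = c + 0  -> d = c
  [5] t = x - 1  (unchanged)
  [6] y = 3  (unchanged)
  [7] return x  (unchanged)
Result (7 stmts):
  u = 8
  c = 4
  x = u
  d = c
  t = x - 1
  y = 3
  return x

Answer: u = 8
c = 4
x = u
d = c
t = x - 1
y = 3
return x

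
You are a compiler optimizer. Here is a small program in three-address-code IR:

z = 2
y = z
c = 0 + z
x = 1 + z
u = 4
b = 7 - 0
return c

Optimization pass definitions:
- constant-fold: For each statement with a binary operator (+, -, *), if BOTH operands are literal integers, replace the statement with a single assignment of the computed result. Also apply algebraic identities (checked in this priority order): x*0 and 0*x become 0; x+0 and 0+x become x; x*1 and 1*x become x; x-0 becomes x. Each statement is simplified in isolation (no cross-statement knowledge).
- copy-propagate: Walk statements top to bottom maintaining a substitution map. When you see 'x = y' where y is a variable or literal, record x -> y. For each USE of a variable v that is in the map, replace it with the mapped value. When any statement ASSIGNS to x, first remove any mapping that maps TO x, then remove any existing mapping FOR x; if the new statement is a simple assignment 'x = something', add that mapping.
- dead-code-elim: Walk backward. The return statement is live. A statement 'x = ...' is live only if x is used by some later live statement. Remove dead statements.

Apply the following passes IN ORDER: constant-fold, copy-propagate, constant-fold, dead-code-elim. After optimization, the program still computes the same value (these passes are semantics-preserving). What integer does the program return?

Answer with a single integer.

Answer: 2

Derivation:
Initial IR:
  z = 2
  y = z
  c = 0 + z
  x = 1 + z
  u = 4
  b = 7 - 0
  return c
After constant-fold (7 stmts):
  z = 2
  y = z
  c = z
  x = 1 + z
  u = 4
  b = 7
  return c
After copy-propagate (7 stmts):
  z = 2
  y = 2
  c = 2
  x = 1 + 2
  u = 4
  b = 7
  return 2
After constant-fold (7 stmts):
  z = 2
  y = 2
  c = 2
  x = 3
  u = 4
  b = 7
  return 2
After dead-code-elim (1 stmts):
  return 2
Evaluate:
  z = 2  =>  z = 2
  y = z  =>  y = 2
  c = 0 + z  =>  c = 2
  x = 1 + z  =>  x = 3
  u = 4  =>  u = 4
  b = 7 - 0  =>  b = 7
  return c = 2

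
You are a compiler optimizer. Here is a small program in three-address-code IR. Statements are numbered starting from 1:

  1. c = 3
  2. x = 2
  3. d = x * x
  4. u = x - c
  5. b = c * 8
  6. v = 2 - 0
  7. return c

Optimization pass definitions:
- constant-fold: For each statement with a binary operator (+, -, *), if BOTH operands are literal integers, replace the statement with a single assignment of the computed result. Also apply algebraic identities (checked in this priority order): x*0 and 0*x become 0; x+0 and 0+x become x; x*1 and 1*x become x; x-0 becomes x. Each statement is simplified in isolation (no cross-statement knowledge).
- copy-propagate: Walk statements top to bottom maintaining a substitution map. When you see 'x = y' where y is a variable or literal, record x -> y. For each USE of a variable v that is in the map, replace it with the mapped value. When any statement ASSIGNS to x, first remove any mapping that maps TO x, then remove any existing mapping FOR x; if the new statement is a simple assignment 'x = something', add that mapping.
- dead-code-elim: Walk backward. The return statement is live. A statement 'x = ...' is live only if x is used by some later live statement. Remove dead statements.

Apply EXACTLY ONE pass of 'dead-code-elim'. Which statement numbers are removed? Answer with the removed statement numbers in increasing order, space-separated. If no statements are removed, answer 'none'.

Answer: 2 3 4 5 6

Derivation:
Backward liveness scan:
Stmt 1 'c = 3': KEEP (c is live); live-in = []
Stmt 2 'x = 2': DEAD (x not in live set ['c'])
Stmt 3 'd = x * x': DEAD (d not in live set ['c'])
Stmt 4 'u = x - c': DEAD (u not in live set ['c'])
Stmt 5 'b = c * 8': DEAD (b not in live set ['c'])
Stmt 6 'v = 2 - 0': DEAD (v not in live set ['c'])
Stmt 7 'return c': KEEP (return); live-in = ['c']
Removed statement numbers: [2, 3, 4, 5, 6]
Surviving IR:
  c = 3
  return c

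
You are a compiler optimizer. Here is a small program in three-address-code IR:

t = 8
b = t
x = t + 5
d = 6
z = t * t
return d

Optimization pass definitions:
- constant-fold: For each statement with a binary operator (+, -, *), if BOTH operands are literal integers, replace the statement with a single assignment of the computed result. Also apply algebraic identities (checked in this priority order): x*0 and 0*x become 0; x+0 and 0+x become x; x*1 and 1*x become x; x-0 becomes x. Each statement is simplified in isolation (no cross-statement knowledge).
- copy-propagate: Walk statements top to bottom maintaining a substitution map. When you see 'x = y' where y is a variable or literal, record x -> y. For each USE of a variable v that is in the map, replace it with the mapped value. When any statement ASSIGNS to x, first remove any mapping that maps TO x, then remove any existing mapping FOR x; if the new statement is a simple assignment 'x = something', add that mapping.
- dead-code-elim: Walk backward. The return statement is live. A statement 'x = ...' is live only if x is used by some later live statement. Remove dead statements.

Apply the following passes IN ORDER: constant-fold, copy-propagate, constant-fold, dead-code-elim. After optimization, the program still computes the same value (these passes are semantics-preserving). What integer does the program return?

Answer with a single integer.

Initial IR:
  t = 8
  b = t
  x = t + 5
  d = 6
  z = t * t
  return d
After constant-fold (6 stmts):
  t = 8
  b = t
  x = t + 5
  d = 6
  z = t * t
  return d
After copy-propagate (6 stmts):
  t = 8
  b = 8
  x = 8 + 5
  d = 6
  z = 8 * 8
  return 6
After constant-fold (6 stmts):
  t = 8
  b = 8
  x = 13
  d = 6
  z = 64
  return 6
After dead-code-elim (1 stmts):
  return 6
Evaluate:
  t = 8  =>  t = 8
  b = t  =>  b = 8
  x = t + 5  =>  x = 13
  d = 6  =>  d = 6
  z = t * t  =>  z = 64
  return d = 6

Answer: 6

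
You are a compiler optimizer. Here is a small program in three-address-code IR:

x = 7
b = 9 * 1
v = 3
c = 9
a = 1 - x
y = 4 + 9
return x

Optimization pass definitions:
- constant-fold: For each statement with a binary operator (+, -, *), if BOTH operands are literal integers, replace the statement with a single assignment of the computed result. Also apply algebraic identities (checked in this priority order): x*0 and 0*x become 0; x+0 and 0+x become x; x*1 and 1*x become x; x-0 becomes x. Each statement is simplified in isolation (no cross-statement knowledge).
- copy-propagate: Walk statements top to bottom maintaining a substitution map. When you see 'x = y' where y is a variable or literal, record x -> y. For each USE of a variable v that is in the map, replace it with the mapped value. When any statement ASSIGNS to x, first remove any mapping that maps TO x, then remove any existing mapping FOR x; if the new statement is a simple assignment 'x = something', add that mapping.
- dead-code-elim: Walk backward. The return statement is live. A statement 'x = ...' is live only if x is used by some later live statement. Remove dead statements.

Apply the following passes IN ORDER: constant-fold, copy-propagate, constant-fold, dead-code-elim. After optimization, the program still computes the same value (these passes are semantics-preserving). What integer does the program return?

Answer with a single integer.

Initial IR:
  x = 7
  b = 9 * 1
  v = 3
  c = 9
  a = 1 - x
  y = 4 + 9
  return x
After constant-fold (7 stmts):
  x = 7
  b = 9
  v = 3
  c = 9
  a = 1 - x
  y = 13
  return x
After copy-propagate (7 stmts):
  x = 7
  b = 9
  v = 3
  c = 9
  a = 1 - 7
  y = 13
  return 7
After constant-fold (7 stmts):
  x = 7
  b = 9
  v = 3
  c = 9
  a = -6
  y = 13
  return 7
After dead-code-elim (1 stmts):
  return 7
Evaluate:
  x = 7  =>  x = 7
  b = 9 * 1  =>  b = 9
  v = 3  =>  v = 3
  c = 9  =>  c = 9
  a = 1 - x  =>  a = -6
  y = 4 + 9  =>  y = 13
  return x = 7

Answer: 7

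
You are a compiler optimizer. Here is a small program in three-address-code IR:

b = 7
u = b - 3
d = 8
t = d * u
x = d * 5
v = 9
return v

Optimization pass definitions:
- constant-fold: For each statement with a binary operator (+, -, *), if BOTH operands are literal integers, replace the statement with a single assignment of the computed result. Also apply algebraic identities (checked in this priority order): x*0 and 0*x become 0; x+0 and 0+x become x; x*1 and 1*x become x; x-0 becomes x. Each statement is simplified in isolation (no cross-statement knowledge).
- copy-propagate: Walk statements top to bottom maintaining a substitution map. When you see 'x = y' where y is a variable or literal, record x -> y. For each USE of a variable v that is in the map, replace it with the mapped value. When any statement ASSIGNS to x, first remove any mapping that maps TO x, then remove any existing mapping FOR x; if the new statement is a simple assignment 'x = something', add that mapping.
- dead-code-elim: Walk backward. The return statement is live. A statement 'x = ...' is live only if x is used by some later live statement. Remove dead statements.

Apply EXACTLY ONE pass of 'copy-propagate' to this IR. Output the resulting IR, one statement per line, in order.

Applying copy-propagate statement-by-statement:
  [1] b = 7  (unchanged)
  [2] u = b - 3  -> u = 7 - 3
  [3] d = 8  (unchanged)
  [4] t = d * u  -> t = 8 * u
  [5] x = d * 5  -> x = 8 * 5
  [6] v = 9  (unchanged)
  [7] return v  -> return 9
Result (7 stmts):
  b = 7
  u = 7 - 3
  d = 8
  t = 8 * u
  x = 8 * 5
  v = 9
  return 9

Answer: b = 7
u = 7 - 3
d = 8
t = 8 * u
x = 8 * 5
v = 9
return 9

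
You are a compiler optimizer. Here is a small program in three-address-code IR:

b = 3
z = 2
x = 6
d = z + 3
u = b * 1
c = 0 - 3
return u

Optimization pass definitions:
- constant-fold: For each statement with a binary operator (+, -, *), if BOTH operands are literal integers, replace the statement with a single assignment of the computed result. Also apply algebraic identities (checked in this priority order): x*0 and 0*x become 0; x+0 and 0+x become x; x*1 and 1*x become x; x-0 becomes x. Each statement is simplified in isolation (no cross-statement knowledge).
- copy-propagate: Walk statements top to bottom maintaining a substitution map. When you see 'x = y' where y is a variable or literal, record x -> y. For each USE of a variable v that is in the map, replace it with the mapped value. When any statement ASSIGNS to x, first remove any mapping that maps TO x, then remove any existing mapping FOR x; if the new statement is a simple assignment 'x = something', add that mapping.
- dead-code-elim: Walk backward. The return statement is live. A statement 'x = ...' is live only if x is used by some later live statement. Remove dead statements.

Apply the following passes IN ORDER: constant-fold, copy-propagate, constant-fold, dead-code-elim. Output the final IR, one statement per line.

Initial IR:
  b = 3
  z = 2
  x = 6
  d = z + 3
  u = b * 1
  c = 0 - 3
  return u
After constant-fold (7 stmts):
  b = 3
  z = 2
  x = 6
  d = z + 3
  u = b
  c = -3
  return u
After copy-propagate (7 stmts):
  b = 3
  z = 2
  x = 6
  d = 2 + 3
  u = 3
  c = -3
  return 3
After constant-fold (7 stmts):
  b = 3
  z = 2
  x = 6
  d = 5
  u = 3
  c = -3
  return 3
After dead-code-elim (1 stmts):
  return 3

Answer: return 3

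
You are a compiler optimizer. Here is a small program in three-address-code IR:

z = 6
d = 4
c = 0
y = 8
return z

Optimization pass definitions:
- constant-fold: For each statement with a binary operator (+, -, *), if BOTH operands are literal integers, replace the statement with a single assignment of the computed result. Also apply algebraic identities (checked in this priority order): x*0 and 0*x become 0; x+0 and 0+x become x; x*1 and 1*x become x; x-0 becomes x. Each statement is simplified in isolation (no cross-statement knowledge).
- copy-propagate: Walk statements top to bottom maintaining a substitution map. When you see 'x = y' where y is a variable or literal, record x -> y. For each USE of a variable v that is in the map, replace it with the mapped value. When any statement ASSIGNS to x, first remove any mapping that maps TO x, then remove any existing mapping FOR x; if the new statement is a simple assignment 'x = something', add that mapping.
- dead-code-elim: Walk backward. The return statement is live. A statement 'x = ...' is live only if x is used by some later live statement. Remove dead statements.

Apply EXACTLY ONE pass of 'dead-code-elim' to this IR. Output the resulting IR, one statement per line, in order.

Answer: z = 6
return z

Derivation:
Applying dead-code-elim statement-by-statement:
  [5] return z  -> KEEP (return); live=['z']
  [4] y = 8  -> DEAD (y not live)
  [3] c = 0  -> DEAD (c not live)
  [2] d = 4  -> DEAD (d not live)
  [1] z = 6  -> KEEP; live=[]
Result (2 stmts):
  z = 6
  return z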